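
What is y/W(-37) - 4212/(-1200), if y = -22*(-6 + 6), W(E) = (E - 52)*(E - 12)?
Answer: 351/100 ≈ 3.5100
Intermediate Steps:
W(E) = (-52 + E)*(-12 + E)
y = 0 (y = -22*0 = 0)
y/W(-37) - 4212/(-1200) = 0/(624 + (-37)² - 64*(-37)) - 4212/(-1200) = 0/(624 + 1369 + 2368) - 4212*(-1/1200) = 0/4361 + 351/100 = 0*(1/4361) + 351/100 = 0 + 351/100 = 351/100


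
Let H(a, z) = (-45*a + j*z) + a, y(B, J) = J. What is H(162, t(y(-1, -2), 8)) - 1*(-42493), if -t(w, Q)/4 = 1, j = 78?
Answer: 35053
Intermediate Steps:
t(w, Q) = -4 (t(w, Q) = -4*1 = -4)
H(a, z) = -44*a + 78*z (H(a, z) = (-45*a + 78*z) + a = -44*a + 78*z)
H(162, t(y(-1, -2), 8)) - 1*(-42493) = (-44*162 + 78*(-4)) - 1*(-42493) = (-7128 - 312) + 42493 = -7440 + 42493 = 35053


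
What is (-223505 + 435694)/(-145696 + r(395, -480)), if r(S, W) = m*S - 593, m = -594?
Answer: -212189/380919 ≈ -0.55704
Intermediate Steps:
r(S, W) = -593 - 594*S (r(S, W) = -594*S - 593 = -593 - 594*S)
(-223505 + 435694)/(-145696 + r(395, -480)) = (-223505 + 435694)/(-145696 + (-593 - 594*395)) = 212189/(-145696 + (-593 - 234630)) = 212189/(-145696 - 235223) = 212189/(-380919) = 212189*(-1/380919) = -212189/380919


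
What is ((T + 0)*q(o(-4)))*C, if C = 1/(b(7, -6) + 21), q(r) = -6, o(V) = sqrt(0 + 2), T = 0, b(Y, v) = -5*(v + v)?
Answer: 0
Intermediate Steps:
b(Y, v) = -10*v
o(V) = sqrt(2)
C = 1/81 (C = 1/(-10*(-6) + 21) = 1/(60 + 21) = 1/81 ≈ 0.012346)
((T + 0)*q(o(-4)))*C = ((0 + 0)*(-6))*(1/81) = (0*(-6))*(1/81) = 0*(1/81) = 0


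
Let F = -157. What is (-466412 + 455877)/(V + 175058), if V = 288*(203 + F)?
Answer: -10535/188306 ≈ -0.055946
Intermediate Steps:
V = 13248 (V = 288*(203 - 157) = 288*46 = 13248)
(-466412 + 455877)/(V + 175058) = (-466412 + 455877)/(13248 + 175058) = -10535/188306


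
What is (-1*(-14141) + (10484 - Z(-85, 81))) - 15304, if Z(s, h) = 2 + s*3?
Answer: 9574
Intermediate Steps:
Z(s, h) = 2 + 3*s
(-1*(-14141) + (10484 - Z(-85, 81))) - 15304 = (-1*(-14141) + (10484 - (2 + 3*(-85)))) - 15304 = (14141 + (10484 - (2 - 255))) - 15304 = (14141 + (10484 - 1*(-253))) - 15304 = (14141 + (10484 + 253)) - 15304 = (14141 + 10737) - 15304 = 24878 - 15304 = 9574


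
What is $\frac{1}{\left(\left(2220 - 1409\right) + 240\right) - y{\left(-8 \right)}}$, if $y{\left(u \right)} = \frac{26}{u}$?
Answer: $\frac{4}{4217} \approx 0.00094854$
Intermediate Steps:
$\frac{1}{\left(\left(2220 - 1409\right) + 240\right) - y{\left(-8 \right)}} = \frac{1}{\left(\left(2220 - 1409\right) + 240\right) - \frac{26}{-8}} = \frac{1}{\left(811 + 240\right) - 26 \left(- \frac{1}{8}\right)} = \frac{1}{1051 - - \frac{13}{4}} = \frac{1}{1051 + \frac{13}{4}} = \frac{1}{\frac{4217}{4}} = \frac{4}{4217}$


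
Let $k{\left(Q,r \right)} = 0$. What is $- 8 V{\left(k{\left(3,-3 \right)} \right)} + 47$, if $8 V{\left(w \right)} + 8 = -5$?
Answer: $60$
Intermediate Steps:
$V{\left(w \right)} = - \frac{13}{8}$ ($V{\left(w \right)} = -1 + \frac{1}{8} \left(-5\right) = -1 - \frac{5}{8} = - \frac{13}{8}$)
$- 8 V{\left(k{\left(3,-3 \right)} \right)} + 47 = \left(-8\right) \left(- \frac{13}{8}\right) + 47 = 13 + 47 = 60$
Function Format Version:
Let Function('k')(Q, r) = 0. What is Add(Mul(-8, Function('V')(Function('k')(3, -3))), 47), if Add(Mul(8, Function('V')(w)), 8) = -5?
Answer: 60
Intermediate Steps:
Function('V')(w) = Rational(-13, 8) (Function('V')(w) = Add(-1, Mul(Rational(1, 8), -5)) = Add(-1, Rational(-5, 8)) = Rational(-13, 8))
Add(Mul(-8, Function('V')(Function('k')(3, -3))), 47) = Add(Mul(-8, Rational(-13, 8)), 47) = Add(13, 47) = 60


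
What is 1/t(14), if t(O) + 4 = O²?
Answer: 1/192 ≈ 0.0052083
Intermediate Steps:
t(O) = -4 + O²
1/t(14) = 1/(-4 + 14²) = 1/(-4 + 196) = 1/192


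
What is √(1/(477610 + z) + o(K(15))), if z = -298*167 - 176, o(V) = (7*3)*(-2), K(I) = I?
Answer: I*√1920449034435/213834 ≈ 6.4807*I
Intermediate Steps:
o(V) = -42 (o(V) = 21*(-2) = -42)
z = -49942 (z = -49766 - 176 = -49942)
√(1/(477610 + z) + o(K(15))) = √(1/(477610 - 49942) - 42) = √(1/427668 - 42) = √(-17962055/427668) = I*√1920449034435/213834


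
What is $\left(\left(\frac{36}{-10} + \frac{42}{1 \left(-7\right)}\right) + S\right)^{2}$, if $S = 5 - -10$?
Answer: $\frac{729}{25} \approx 29.16$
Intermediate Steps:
$S = 15$ ($S = 5 + 10 = 15$)
$\left(\left(\frac{36}{-10} + \frac{42}{1 \left(-7\right)}\right) + S\right)^{2} = \left(\left(\frac{36}{-10} + \frac{42}{1 \left(-7\right)}\right) + 15\right)^{2} = \left(\left(36 \left(- \frac{1}{10}\right) + \frac{42}{-7}\right) + 15\right)^{2} = \left(\left(- \frac{18}{5} + 42 \left(- \frac{1}{7}\right)\right) + 15\right)^{2} = \left(\left(- \frac{18}{5} - 6\right) + 15\right)^{2} = \left(- \frac{48}{5} + 15\right)^{2} = \left(\frac{27}{5}\right)^{2} = \frac{729}{25}$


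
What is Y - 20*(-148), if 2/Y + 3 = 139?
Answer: 201281/68 ≈ 2960.0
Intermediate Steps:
Y = 1/68 (Y = 2/(-3 + 139) = 2/136 = 2*(1/136) = 1/68 ≈ 0.014706)
Y - 20*(-148) = 1/68 - 20*(-148) = 1/68 + 2960 = 201281/68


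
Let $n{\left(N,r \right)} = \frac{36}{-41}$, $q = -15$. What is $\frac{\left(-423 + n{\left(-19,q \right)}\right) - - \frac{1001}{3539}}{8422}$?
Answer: $- \frac{30731620}{611011889} \approx -0.050296$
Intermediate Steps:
$n{\left(N,r \right)} = - \frac{36}{41}$ ($n{\left(N,r \right)} = 36 \left(- \frac{1}{41}\right) = - \frac{36}{41}$)
$\frac{\left(-423 + n{\left(-19,q \right)}\right) - - \frac{1001}{3539}}{8422} = \frac{\left(-423 - \frac{36}{41}\right) - - \frac{1001}{3539}}{8422} = \left(- \frac{17379}{41} - \left(-1001\right) \frac{1}{3539}\right) \frac{1}{8422} = \left(- \frac{17379}{41} - - \frac{1001}{3539}\right) \frac{1}{8422} = \left(- \frac{17379}{41} + \frac{1001}{3539}\right) \frac{1}{8422} = \left(- \frac{61463240}{145099}\right) \frac{1}{8422} = - \frac{30731620}{611011889}$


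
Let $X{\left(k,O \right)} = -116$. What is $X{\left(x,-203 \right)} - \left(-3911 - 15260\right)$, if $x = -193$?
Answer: $19055$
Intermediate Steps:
$X{\left(x,-203 \right)} - \left(-3911 - 15260\right) = -116 - \left(-3911 - 15260\right) = -116 - -19171 = -116 + 19171 = 19055$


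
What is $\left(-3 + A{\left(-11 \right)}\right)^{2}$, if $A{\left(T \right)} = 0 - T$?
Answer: $64$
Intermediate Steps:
$A{\left(T \right)} = - T$
$\left(-3 + A{\left(-11 \right)}\right)^{2} = \left(-3 - -11\right)^{2} = \left(-3 + 11\right)^{2} = 8^{2} = 64$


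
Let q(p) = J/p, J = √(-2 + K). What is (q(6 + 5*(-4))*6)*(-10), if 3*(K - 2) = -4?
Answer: 20*I*√3/7 ≈ 4.9487*I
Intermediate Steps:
K = ⅔ (K = 2 + (⅓)*(-4) = 2 - 4/3 = ⅔ ≈ 0.66667)
J = 2*I*√3/3 (J = √(-2 + ⅔) = √(-4/3) = 2*I*√3/3 ≈ 1.1547*I)
q(p) = 2*I*√3/(3*p) (q(p) = (2*I*√3/3)/p = 2*I*√3/(3*p))
(q(6 + 5*(-4))*6)*(-10) = ((2*I*√3/(3*(6 + 5*(-4))))*6)*(-10) = ((2*I*√3/(3*(6 - 20)))*6)*(-10) = (((⅔)*I*√3/(-14))*6)*(-10) = (((⅔)*I*√3*(-1/14))*6)*(-10) = (-I*√3/21*6)*(-10) = -2*I*√3/7*(-10) = 20*I*√3/7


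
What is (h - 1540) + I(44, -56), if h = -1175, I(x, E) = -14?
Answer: -2729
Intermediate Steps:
(h - 1540) + I(44, -56) = (-1175 - 1540) - 14 = -2715 - 14 = -2729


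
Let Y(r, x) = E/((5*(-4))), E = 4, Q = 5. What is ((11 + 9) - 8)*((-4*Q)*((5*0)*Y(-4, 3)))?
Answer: 0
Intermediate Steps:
Y(r, x) = -⅕ (Y(r, x) = 4/((5*(-4))) = 4/(-20) = 4*(-1/20) = -⅕)
((11 + 9) - 8)*((-4*Q)*((5*0)*Y(-4, 3))) = ((11 + 9) - 8)*((-4*5)*((5*0)*(-⅕))) = (20 - 8)*(-0*(-1)/5) = 12*(-20*0) = 12*0 = 0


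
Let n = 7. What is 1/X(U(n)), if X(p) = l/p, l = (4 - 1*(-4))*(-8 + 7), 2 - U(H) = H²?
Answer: 47/8 ≈ 5.8750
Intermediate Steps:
U(H) = 2 - H²
l = -8 (l = (4 + 4)*(-1) = 8*(-1) = -8)
X(p) = -8/p
1/X(U(n)) = 1/(-8/(2 - 1*7²)) = 1/(-8/(2 - 1*49)) = 1/(-8/(2 - 49)) = 1/(-8/(-47)) = 1/(-8*(-1/47)) = 1/(8/47) = 47/8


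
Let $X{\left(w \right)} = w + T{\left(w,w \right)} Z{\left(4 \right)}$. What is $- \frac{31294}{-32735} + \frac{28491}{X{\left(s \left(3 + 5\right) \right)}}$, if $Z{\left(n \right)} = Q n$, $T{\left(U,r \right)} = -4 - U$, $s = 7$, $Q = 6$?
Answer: $- \frac{889341989}{45305240} \approx -19.63$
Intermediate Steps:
$Z{\left(n \right)} = 6 n$
$X{\left(w \right)} = -96 - 23 w$ ($X{\left(w \right)} = w + \left(-4 - w\right) 6 \cdot 4 = w + \left(-4 - w\right) 24 = w - \left(96 + 24 w\right) = -96 - 23 w$)
$- \frac{31294}{-32735} + \frac{28491}{X{\left(s \left(3 + 5\right) \right)}} = - \frac{31294}{-32735} + \frac{28491}{-96 - 23 \cdot 7 \left(3 + 5\right)} = \left(-31294\right) \left(- \frac{1}{32735}\right) + \frac{28491}{-96 - 23 \cdot 7 \cdot 8} = \frac{31294}{32735} + \frac{28491}{-96 - 1288} = \frac{31294}{32735} + \frac{28491}{-1384} = \frac{31294}{32735} + 28491 \left(- \frac{1}{1384}\right) = \frac{31294}{32735} - \frac{28491}{1384} = - \frac{889341989}{45305240}$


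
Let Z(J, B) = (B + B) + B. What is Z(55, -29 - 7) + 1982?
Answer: 1874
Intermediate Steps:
Z(J, B) = 3*B (Z(J, B) = 2*B + B = 3*B)
Z(55, -29 - 7) + 1982 = 3*(-29 - 7) + 1982 = 3*(-36) + 1982 = -108 + 1982 = 1874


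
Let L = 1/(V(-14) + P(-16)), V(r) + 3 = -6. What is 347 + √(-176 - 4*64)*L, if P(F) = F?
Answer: 347 - 12*I*√3/25 ≈ 347.0 - 0.83138*I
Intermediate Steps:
V(r) = -9 (V(r) = -3 - 6 = -9)
L = -1/25 (L = 1/(-9 - 16) = 1/(-25) = -1/25 ≈ -0.040000)
347 + √(-176 - 4*64)*L = 347 + √(-176 - 4*64)*(-1/25) = 347 + √(-176 - 256)*(-1/25) = 347 + √(-432)*(-1/25) = 347 + (12*I*√3)*(-1/25) = 347 - 12*I*√3/25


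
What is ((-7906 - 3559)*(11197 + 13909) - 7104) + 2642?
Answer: -287844752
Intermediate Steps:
((-7906 - 3559)*(11197 + 13909) - 7104) + 2642 = (-11465*25106 - 7104) + 2642 = (-287840290 - 7104) + 2642 = -287847394 + 2642 = -287844752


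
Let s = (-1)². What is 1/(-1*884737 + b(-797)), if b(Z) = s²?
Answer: -1/884736 ≈ -1.1303e-6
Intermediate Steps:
s = 1
b(Z) = 1 (b(Z) = 1² = 1)
1/(-1*884737 + b(-797)) = 1/(-1*884737 + 1) = 1/(-884737 + 1) = 1/(-884736) = -1/884736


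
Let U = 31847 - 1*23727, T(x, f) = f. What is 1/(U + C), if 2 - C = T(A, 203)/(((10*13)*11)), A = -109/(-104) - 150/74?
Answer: 1430/11614257 ≈ 0.00012312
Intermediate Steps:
A = -3767/3848 (A = -109*(-1/104) - 150*1/74 = 109/104 - 75/37 = -3767/3848 ≈ -0.97895)
U = 8120 (U = 31847 - 23727 = 8120)
C = 2657/1430 (C = 2 - 203/((10*13)*11) = 2 - 203/(130*11) = 2 - 203/1430 = 2657/1430 ≈ 1.8580)
1/(U + C) = 1/(8120 + 2657/1430) = 1/(11614257/1430) = 1430/11614257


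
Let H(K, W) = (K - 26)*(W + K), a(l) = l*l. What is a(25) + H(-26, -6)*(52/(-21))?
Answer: -73403/21 ≈ -3495.4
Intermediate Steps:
a(l) = l²
H(K, W) = (-26 + K)*(K + W)
a(25) + H(-26, -6)*(52/(-21)) = 25² + ((-26)² - 26*(-26) - 26*(-6) - 26*(-6))*(52/(-21)) = 625 + (676 + 676 + 156 + 156)*(52*(-1/21)) = 625 + 1664*(-52/21) = 625 - 86528/21 = -73403/21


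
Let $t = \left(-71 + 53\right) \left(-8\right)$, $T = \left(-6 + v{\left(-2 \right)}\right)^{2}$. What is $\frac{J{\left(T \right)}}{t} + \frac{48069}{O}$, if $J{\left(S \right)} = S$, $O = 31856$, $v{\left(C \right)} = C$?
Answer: $\frac{560045}{286704} \approx 1.9534$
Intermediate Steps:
$T = 64$ ($T = \left(-6 - 2\right)^{2} = \left(-8\right)^{2} = 64$)
$t = 144$ ($t = \left(-18\right) \left(-8\right) = 144$)
$\frac{J{\left(T \right)}}{t} + \frac{48069}{O} = \frac{64}{144} + \frac{48069}{31856} = 64 \cdot \frac{1}{144} + 48069 \cdot \frac{1}{31856} = \frac{4}{9} + \frac{48069}{31856} = \frac{560045}{286704}$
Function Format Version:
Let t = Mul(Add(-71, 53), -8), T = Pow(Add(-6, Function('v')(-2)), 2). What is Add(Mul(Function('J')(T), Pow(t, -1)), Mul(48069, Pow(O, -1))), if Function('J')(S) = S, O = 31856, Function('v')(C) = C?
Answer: Rational(560045, 286704) ≈ 1.9534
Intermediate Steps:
T = 64 (T = Pow(Add(-6, -2), 2) = Pow(-8, 2) = 64)
t = 144 (t = Mul(-18, -8) = 144)
Add(Mul(Function('J')(T), Pow(t, -1)), Mul(48069, Pow(O, -1))) = Add(Mul(64, Pow(144, -1)), Mul(48069, Pow(31856, -1))) = Add(Mul(64, Rational(1, 144)), Mul(48069, Rational(1, 31856))) = Add(Rational(4, 9), Rational(48069, 31856)) = Rational(560045, 286704)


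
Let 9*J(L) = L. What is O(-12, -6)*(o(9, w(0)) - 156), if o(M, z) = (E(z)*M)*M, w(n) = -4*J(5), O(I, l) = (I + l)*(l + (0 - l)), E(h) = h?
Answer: 0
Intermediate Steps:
J(L) = L/9
O(I, l) = 0 (O(I, l) = (I + l)*(l - l) = (I + l)*0 = 0)
w(n) = -20/9 (w(n) = -4*5/9 = -20/9)
o(M, z) = z*M² (o(M, z) = (z*M)*M = (M*z)*M = z*M²)
O(-12, -6)*(o(9, w(0)) - 156) = 0*(-20/9*9² - 156) = 0*(-20/9*81 - 156) = 0*(-180 - 156) = 0*(-336) = 0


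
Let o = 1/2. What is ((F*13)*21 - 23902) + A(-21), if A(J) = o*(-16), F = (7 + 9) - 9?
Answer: -21999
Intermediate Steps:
o = ½ (o = 1*(½) = ½ ≈ 0.50000)
F = 7 (F = 16 - 9 = 7)
A(J) = -8 (A(J) = (½)*(-16) = -8)
((F*13)*21 - 23902) + A(-21) = ((7*13)*21 - 23902) - 8 = (91*21 - 23902) - 8 = (1911 - 23902) - 8 = -21991 - 8 = -21999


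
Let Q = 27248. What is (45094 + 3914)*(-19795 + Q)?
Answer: 365256624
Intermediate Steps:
(45094 + 3914)*(-19795 + Q) = (45094 + 3914)*(-19795 + 27248) = 49008*7453 = 365256624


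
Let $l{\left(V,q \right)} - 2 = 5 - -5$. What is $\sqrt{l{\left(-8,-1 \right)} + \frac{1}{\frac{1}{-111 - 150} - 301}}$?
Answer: $\frac{\sqrt{74043349446}}{78562} \approx 3.4636$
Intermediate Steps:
$l{\left(V,q \right)} = 12$ ($l{\left(V,q \right)} = 2 + \left(5 - -5\right) = 2 + \left(5 + 5\right) = 2 + 10 = 12$)
$\sqrt{l{\left(-8,-1 \right)} + \frac{1}{\frac{1}{-111 - 150} - 301}} = \sqrt{12 + \frac{1}{\frac{1}{-111 - 150} - 301}} = \sqrt{12 + \frac{1}{\frac{1}{-261} - 301}} = \sqrt{12 + \frac{1}{- \frac{1}{261} - 301}} = \sqrt{12 + \frac{1}{- \frac{78562}{261}}} = \sqrt{12 - \frac{261}{78562}} = \sqrt{\frac{942483}{78562}} = \frac{\sqrt{74043349446}}{78562}$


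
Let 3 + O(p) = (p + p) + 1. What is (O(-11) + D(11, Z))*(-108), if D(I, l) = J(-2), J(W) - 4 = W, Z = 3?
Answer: 2376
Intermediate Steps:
O(p) = -2 + 2*p (O(p) = -3 + ((p + p) + 1) = -3 + (2*p + 1) = -3 + (1 + 2*p) = -2 + 2*p)
J(W) = 4 + W
D(I, l) = 2 (D(I, l) = 4 - 2 = 2)
(O(-11) + D(11, Z))*(-108) = ((-2 + 2*(-11)) + 2)*(-108) = ((-2 - 22) + 2)*(-108) = (-24 + 2)*(-108) = -22*(-108) = 2376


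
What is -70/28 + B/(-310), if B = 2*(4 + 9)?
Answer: -801/310 ≈ -2.5839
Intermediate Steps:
B = 26 (B = 2*13 = 26)
-70/28 + B/(-310) = -70/28 + 26/(-310) = -70*1/28 + 26*(-1/310) = -5/2 - 13/155 = -801/310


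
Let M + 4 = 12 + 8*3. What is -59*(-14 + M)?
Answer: -1062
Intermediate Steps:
M = 32 (M = -4 + (12 + 8*3) = -4 + (12 + 24) = -4 + 36 = 32)
-59*(-14 + M) = -59*(-14 + 32) = -59*18 = -1062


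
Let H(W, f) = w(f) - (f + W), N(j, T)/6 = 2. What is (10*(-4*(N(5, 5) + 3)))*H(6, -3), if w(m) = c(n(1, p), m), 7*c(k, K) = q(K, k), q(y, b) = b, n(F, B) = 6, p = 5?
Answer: 9000/7 ≈ 1285.7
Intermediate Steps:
c(k, K) = k/7
N(j, T) = 12 (N(j, T) = 6*2 = 12)
w(m) = 6/7 (w(m) = (⅐)*6 = 6/7)
H(W, f) = 6/7 - W - f (H(W, f) = 6/7 - (f + W) = 6/7 - (W + f) = 6/7 + (-W - f) = 6/7 - W - f)
(10*(-4*(N(5, 5) + 3)))*H(6, -3) = (10*(-4*(12 + 3)))*(6/7 - 1*6 - 1*(-3)) = (10*(-4*15))*(6/7 - 6 + 3) = (10*(-60))*(-15/7) = -600*(-15/7) = 9000/7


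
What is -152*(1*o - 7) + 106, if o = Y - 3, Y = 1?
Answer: 1474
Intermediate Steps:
o = -2 (o = 1 - 3 = -2)
-152*(1*o - 7) + 106 = -152*(1*(-2) - 7) + 106 = -152*(-2 - 7) + 106 = -152*(-9) + 106 = 1368 + 106 = 1474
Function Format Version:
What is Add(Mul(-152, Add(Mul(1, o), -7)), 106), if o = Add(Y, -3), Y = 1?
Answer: 1474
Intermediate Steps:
o = -2 (o = Add(1, -3) = -2)
Add(Mul(-152, Add(Mul(1, o), -7)), 106) = Add(Mul(-152, Add(Mul(1, -2), -7)), 106) = Add(Mul(-152, Add(-2, -7)), 106) = Add(Mul(-152, -9), 106) = Add(1368, 106) = 1474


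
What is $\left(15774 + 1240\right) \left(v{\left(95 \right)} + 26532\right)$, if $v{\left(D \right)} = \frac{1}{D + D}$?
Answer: $\frac{42884476067}{95} \approx 4.5142 \cdot 10^{8}$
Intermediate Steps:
$v{\left(D \right)} = \frac{1}{2 D}$
$\left(15774 + 1240\right) \left(v{\left(95 \right)} + 26532\right) = \left(15774 + 1240\right) \left(\frac{1}{2 \cdot 95} + 26532\right) = 17014 \left(\frac{1}{2} \cdot \frac{1}{95} + 26532\right) = 17014 \left(\frac{1}{190} + 26532\right) = 17014 \cdot \frac{5041081}{190} = \frac{42884476067}{95}$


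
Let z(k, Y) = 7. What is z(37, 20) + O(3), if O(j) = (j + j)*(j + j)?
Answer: 43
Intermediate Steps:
O(j) = 4*j² (O(j) = (2*j)*(2*j) = 4*j²)
z(37, 20) + O(3) = 7 + 4*3² = 7 + 4*9 = 7 + 36 = 43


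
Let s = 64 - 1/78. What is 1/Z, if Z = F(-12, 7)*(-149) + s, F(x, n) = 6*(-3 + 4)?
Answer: -78/64741 ≈ -0.0012048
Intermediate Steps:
F(x, n) = 6 (F(x, n) = 6*1 = 6)
s = 4991/78 (s = 64 - 1*1/78 = 64 - 1/78 = 4991/78 ≈ 63.987)
Z = -64741/78 (Z = 6*(-149) + 4991/78 = -894 + 4991/78 = -64741/78 ≈ -830.01)
1/Z = 1/(-64741/78) = -78/64741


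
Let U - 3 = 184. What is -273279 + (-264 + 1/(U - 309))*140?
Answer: -18924649/61 ≈ -3.1024e+5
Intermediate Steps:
U = 187 (U = 3 + 184 = 187)
-273279 + (-264 + 1/(U - 309))*140 = -273279 + (-264 + 1/(187 - 309))*140 = -273279 + (-264 + 1/(-122))*140 = -273279 + (-264 - 1/122)*140 = -273279 - 32209/122*140 = -273279 - 2254630/61 = -18924649/61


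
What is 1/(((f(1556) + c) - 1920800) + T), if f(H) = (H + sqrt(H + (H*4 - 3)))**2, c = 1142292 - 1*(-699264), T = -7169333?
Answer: -301229/1447115273388 - 389*sqrt(7777)/2894230546776 ≈ -2.2001e-7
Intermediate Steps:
c = 1841556 (c = 1142292 + 699264 = 1841556)
f(H) = (H + sqrt(-3 + 5*H))**2 (f(H) = (H + sqrt(H + (4*H - 3)))**2 = (H + sqrt(H + (-3 + 4*H)))**2 = (H + sqrt(-3 + 5*H))**2)
1/(((f(1556) + c) - 1920800) + T) = 1/((((1556 + sqrt(-3 + 5*1556))**2 + 1841556) - 1920800) - 7169333) = 1/((((1556 + sqrt(-3 + 7780))**2 + 1841556) - 1920800) - 7169333) = 1/((((1556 + sqrt(7777))**2 + 1841556) - 1920800) - 7169333) = 1/(((1841556 + (1556 + sqrt(7777))**2) - 1920800) - 7169333) = 1/((-79244 + (1556 + sqrt(7777))**2) - 7169333) = 1/(-7248577 + (1556 + sqrt(7777))**2)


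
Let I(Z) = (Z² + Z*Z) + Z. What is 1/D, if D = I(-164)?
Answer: 1/53628 ≈ 1.8647e-5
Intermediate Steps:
I(Z) = Z + 2*Z² (I(Z) = (Z² + Z²) + Z = 2*Z² + Z = Z + 2*Z²)
D = 53628 (D = -164*(1 + 2*(-164)) = -164*(1 - 328) = -164*(-327) = 53628)
1/D = 1/53628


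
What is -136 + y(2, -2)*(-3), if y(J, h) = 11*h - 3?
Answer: -61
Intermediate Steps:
y(J, h) = -3 + 11*h
-136 + y(2, -2)*(-3) = -136 + (-3 + 11*(-2))*(-3) = -136 + (-3 - 22)*(-3) = -136 - 25*(-3) = -136 + 75 = -61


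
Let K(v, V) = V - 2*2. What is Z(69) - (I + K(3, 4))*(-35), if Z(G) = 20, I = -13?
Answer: -435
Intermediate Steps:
K(v, V) = -4 + V (K(v, V) = V - 4 = -4 + V)
Z(69) - (I + K(3, 4))*(-35) = 20 - (-13 + (-4 + 4))*(-35) = 20 - (-13 + 0)*(-35) = 20 - (-13)*(-35) = 20 - 1*455 = 20 - 455 = -435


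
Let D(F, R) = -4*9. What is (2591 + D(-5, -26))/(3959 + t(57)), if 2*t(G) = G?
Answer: 1022/1595 ≈ 0.64075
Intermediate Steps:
t(G) = G/2
D(F, R) = -36
(2591 + D(-5, -26))/(3959 + t(57)) = (2591 - 36)/(3959 + (½)*57) = 2555/(3959 + 57/2) = 2555/(7975/2) = 2555*(2/7975) = 1022/1595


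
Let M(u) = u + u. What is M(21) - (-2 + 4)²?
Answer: 38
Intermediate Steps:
M(u) = 2*u
M(21) - (-2 + 4)² = 2*21 - (-2 + 4)² = 42 - 1*2² = 42 - 1*4 = 42 - 4 = 38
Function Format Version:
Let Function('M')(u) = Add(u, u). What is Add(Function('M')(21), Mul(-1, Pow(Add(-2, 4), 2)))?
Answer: 38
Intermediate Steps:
Function('M')(u) = Mul(2, u)
Add(Function('M')(21), Mul(-1, Pow(Add(-2, 4), 2))) = Add(Mul(2, 21), Mul(-1, Pow(Add(-2, 4), 2))) = Add(42, Mul(-1, Pow(2, 2))) = Add(42, Mul(-1, 4)) = Add(42, -4) = 38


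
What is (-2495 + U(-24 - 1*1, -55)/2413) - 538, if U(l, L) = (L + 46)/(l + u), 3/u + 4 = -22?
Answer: -4779064503/1575689 ≈ -3033.0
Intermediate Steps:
u = -3/26 (u = 3/(-4 - 22) = 3/(-26) = 3*(-1/26) = -3/26 ≈ -0.11538)
U(l, L) = (46 + L)/(-3/26 + l) (U(l, L) = (L + 46)/(l - 3/26) = (46 + L)/(-3/26 + l))
(-2495 + U(-24 - 1*1, -55)/2413) - 538 = (-2495 + (26*(46 - 55)/(-3 + 26*(-24 - 1*1)))/2413) - 538 = (-2495 + (26*(-9)/(-3 + 26*(-24 - 1)))*(1/2413)) - 538 = (-2495 + (26*(-9)/(-3 + 26*(-25)))*(1/2413)) - 538 = (-2495 + (26*(-9)/(-3 - 650))*(1/2413)) - 538 = (-2495 + (26*(-9)/(-653))*(1/2413)) - 538 = (-2495 + (26*(-1/653)*(-9))*(1/2413)) - 538 = (-2495 + (234/653)*(1/2413)) - 538 = (-2495 + 234/1575689) - 538 = -3931343821/1575689 - 538 = -4779064503/1575689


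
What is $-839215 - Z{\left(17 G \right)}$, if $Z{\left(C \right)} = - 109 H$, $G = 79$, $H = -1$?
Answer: $-839324$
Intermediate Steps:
$Z{\left(C \right)} = 109$ ($Z{\left(C \right)} = \left(-109\right) \left(-1\right) = 109$)
$-839215 - Z{\left(17 G \right)} = -839215 - 109 = -839324$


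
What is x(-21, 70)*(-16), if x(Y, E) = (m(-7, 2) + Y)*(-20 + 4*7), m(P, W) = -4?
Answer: 3200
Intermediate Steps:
x(Y, E) = -32 + 8*Y (x(Y, E) = (-4 + Y)*(-20 + 4*7) = (-4 + Y)*(-20 + 28) = (-4 + Y)*8 = -32 + 8*Y)
x(-21, 70)*(-16) = (-32 + 8*(-21))*(-16) = (-32 - 168)*(-16) = -200*(-16) = 3200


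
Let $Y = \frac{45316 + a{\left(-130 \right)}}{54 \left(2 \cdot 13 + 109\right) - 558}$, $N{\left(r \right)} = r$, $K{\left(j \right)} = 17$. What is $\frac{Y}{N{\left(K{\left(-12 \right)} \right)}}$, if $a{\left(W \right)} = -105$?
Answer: $\frac{45211}{114444} \approx 0.39505$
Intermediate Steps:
$Y = \frac{45211}{6732}$ ($Y = \frac{45316 - 105}{54 \left(2 \cdot 13 + 109\right) - 558} = \frac{45211}{54 \left(26 + 109\right) - 558} = \frac{45211}{54 \cdot 135 - 558} = \frac{45211}{7290 - 558} = \frac{45211}{6732} \approx 6.7158$)
$\frac{Y}{N{\left(K{\left(-12 \right)} \right)}} = \frac{45211}{6732 \cdot 17} = \frac{45211}{6732} \cdot \frac{1}{17} = \frac{45211}{114444}$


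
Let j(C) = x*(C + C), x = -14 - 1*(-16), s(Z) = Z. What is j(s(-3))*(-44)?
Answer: 528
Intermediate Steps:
x = 2 (x = -14 + 16 = 2)
j(C) = 4*C (j(C) = 2*(C + C) = 2*(2*C) = 4*C)
j(s(-3))*(-44) = (4*(-3))*(-44) = -12*(-44) = 528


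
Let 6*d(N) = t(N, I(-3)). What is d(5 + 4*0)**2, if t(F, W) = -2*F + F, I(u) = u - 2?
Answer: 25/36 ≈ 0.69444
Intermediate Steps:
I(u) = -2 + u
t(F, W) = -F
d(N) = -N/6 (d(N) = (-N)/6 = -N/6)
d(5 + 4*0)**2 = (-(5 + 4*0)/6)**2 = (-(5 + 0)/6)**2 = (-1/6*5)**2 = (-5/6)**2 = 25/36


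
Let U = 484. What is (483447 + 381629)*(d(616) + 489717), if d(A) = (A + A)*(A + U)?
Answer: 1595993418692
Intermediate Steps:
d(A) = 2*A*(484 + A) (d(A) = (A + A)*(A + 484) = (2*A)*(484 + A) = 2*A*(484 + A))
(483447 + 381629)*(d(616) + 489717) = (483447 + 381629)*(2*616*(484 + 616) + 489717) = 865076*(2*616*1100 + 489717) = 865076*(1355200 + 489717) = 865076*1844917 = 1595993418692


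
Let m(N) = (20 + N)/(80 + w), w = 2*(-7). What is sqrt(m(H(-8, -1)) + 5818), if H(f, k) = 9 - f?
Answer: 5*sqrt(1013826)/66 ≈ 76.280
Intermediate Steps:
w = -14
m(N) = 10/33 + N/66 (m(N) = (20 + N)/(80 - 14) = (20 + N)/66 = (20 + N)*(1/66) = 10/33 + N/66)
sqrt(m(H(-8, -1)) + 5818) = sqrt((10/33 + (9 - 1*(-8))/66) + 5818) = sqrt((10/33 + (9 + 8)/66) + 5818) = sqrt((10/33 + (1/66)*17) + 5818) = sqrt((10/33 + 17/66) + 5818) = sqrt(37/66 + 5818) = sqrt(384025/66) = 5*sqrt(1013826)/66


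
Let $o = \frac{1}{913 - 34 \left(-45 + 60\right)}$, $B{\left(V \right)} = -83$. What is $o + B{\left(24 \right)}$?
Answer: $- \frac{33448}{403} \approx -82.998$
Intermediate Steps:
$o = \frac{1}{403}$ ($o = \frac{1}{913 - 510} = \frac{1}{403} \approx 0.0024814$)
$o + B{\left(24 \right)} = \frac{1}{403} - 83 = - \frac{33448}{403}$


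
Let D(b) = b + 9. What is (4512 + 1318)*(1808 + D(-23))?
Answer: 10459020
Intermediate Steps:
D(b) = 9 + b
(4512 + 1318)*(1808 + D(-23)) = (4512 + 1318)*(1808 + (9 - 23)) = 5830*(1808 - 14) = 5830*1794 = 10459020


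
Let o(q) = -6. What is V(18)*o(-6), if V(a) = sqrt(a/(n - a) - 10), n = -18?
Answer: -3*I*sqrt(42) ≈ -19.442*I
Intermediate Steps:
V(a) = sqrt(-10 + a/(-18 - a)) (V(a) = sqrt(a/(-18 - a) - 10) = sqrt(-10 + a/(-18 - a)))
V(18)*o(-6) = sqrt((-180 - 11*18)/(18 + 18))*(-6) = sqrt((-180 - 198)/36)*(-6) = sqrt((1/36)*(-378))*(-6) = sqrt(-21/2)*(-6) = (I*sqrt(42)/2)*(-6) = -3*I*sqrt(42)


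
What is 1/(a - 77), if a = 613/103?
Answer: -103/7318 ≈ -0.014075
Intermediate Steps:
a = 613/103 (a = 613*(1/103) = 613/103 ≈ 5.9515)
1/(a - 77) = 1/(613/103 - 77) = 1/(-7318/103) = -103/7318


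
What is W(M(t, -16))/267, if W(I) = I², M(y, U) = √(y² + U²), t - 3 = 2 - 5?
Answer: 256/267 ≈ 0.95880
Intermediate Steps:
t = 0 (t = 3 + (2 - 5) = 3 - 3 = 0)
M(y, U) = √(U² + y²)
W(M(t, -16))/267 = (√((-16)² + 0²))²/267 = (√(256 + 0))²*(1/267) = (√256)²*(1/267) = 16²*(1/267) = 256*(1/267) = 256/267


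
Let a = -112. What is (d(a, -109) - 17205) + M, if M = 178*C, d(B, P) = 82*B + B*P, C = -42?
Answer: -21657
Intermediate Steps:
M = -7476 (M = 178*(-42) = -7476)
(d(a, -109) - 17205) + M = (-112*(82 - 109) - 17205) - 7476 = (-112*(-27) - 17205) - 7476 = (3024 - 17205) - 7476 = -14181 - 7476 = -21657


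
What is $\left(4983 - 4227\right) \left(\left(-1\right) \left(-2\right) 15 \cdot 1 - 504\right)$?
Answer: $-358344$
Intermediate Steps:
$\left(4983 - 4227\right) \left(\left(-1\right) \left(-2\right) 15 \cdot 1 - 504\right) = 756 \left(2 \cdot 15 \cdot 1 - 504\right) = 756 \left(30 \cdot 1 - 504\right) = 756 \left(30 - 504\right) = 756 \left(-474\right) = -358344$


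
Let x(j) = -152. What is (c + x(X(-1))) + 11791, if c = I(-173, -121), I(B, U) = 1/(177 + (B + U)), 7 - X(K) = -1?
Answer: 1361762/117 ≈ 11639.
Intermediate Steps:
X(K) = 8 (X(K) = 7 - 1*(-1) = 7 + 1 = 8)
I(B, U) = 1/(177 + B + U)
c = -1/117 (c = 1/(177 - 173 - 121) = 1/(-117) = -1/117 ≈ -0.0085470)
(c + x(X(-1))) + 11791 = (-1/117 - 152) + 11791 = -17785/117 + 11791 = 1361762/117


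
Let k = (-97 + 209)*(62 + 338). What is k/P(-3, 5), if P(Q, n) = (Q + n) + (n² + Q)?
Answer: 5600/3 ≈ 1866.7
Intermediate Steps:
P(Q, n) = n + n² + 2*Q (P(Q, n) = (Q + n) + (Q + n²) = n + n² + 2*Q)
k = 44800 (k = 112*400 = 44800)
k/P(-3, 5) = 44800/(5 + 5² + 2*(-3)) = 44800/(5 + 25 - 6) = 44800/24 = 44800*(1/24) = 5600/3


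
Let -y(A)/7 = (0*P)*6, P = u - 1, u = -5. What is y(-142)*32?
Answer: 0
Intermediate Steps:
P = -6 (P = -5 - 1 = -6)
y(A) = 0 (y(A) = -7*0*(-6)*6 = -0*6 = -7*0 = 0)
y(-142)*32 = 0*32 = 0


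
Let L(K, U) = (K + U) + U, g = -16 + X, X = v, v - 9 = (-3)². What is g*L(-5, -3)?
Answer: -22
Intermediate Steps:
v = 18 (v = 9 + (-3)² = 9 + 9 = 18)
X = 18
g = 2 (g = -16 + 18 = 2)
L(K, U) = K + 2*U
g*L(-5, -3) = 2*(-5 + 2*(-3)) = 2*(-5 - 6) = 2*(-11) = -22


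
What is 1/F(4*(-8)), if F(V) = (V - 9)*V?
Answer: 1/1312 ≈ 0.00076220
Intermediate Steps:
F(V) = V*(-9 + V) (F(V) = (-9 + V)*V = V*(-9 + V))
1/F(4*(-8)) = 1/((4*(-8))*(-9 + 4*(-8))) = 1/(-32*(-9 - 32)) = 1/(-32*(-41)) = 1/1312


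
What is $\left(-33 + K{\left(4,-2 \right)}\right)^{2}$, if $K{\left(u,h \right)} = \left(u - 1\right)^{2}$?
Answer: $576$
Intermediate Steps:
$K{\left(u,h \right)} = \left(-1 + u\right)^{2}$
$\left(-33 + K{\left(4,-2 \right)}\right)^{2} = \left(-33 + \left(-1 + 4\right)^{2}\right)^{2} = \left(-33 + 3^{2}\right)^{2} = \left(-33 + 9\right)^{2} = \left(-24\right)^{2} = 576$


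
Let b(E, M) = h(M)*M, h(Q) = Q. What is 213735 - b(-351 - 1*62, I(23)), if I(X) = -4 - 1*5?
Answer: 213654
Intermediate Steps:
I(X) = -9 (I(X) = -4 - 5 = -9)
b(E, M) = M**2 (b(E, M) = M*M = M**2)
213735 - b(-351 - 1*62, I(23)) = 213735 - 1*(-9)**2 = 213735 - 1*81 = 213735 - 81 = 213654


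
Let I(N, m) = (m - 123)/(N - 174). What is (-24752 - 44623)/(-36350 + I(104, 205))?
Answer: 809375/424097 ≈ 1.9085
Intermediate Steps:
I(N, m) = (-123 + m)/(-174 + N)
(-24752 - 44623)/(-36350 + I(104, 205)) = (-24752 - 44623)/(-36350 + (-123 + 205)/(-174 + 104)) = -69375/(-36350 + 82/(-70)) = -69375/(-36350 - 1/70*82) = -69375/(-36350 - 41/35) = -69375/(-1272291/35) = -69375*(-35/1272291) = 809375/424097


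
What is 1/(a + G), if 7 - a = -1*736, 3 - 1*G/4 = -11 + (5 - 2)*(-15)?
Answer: 1/979 ≈ 0.0010215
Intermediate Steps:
G = 236 (G = 12 - 4*(-11 + (5 - 2)*(-15)) = 12 - 4*(-11 + 3*(-15)) = 12 - 4*(-11 - 45) = 12 - 4*(-56) = 12 + 224 = 236)
a = 743 (a = 7 - (-1)*736 = 7 - 1*(-736) = 7 + 736 = 743)
1/(a + G) = 1/(743 + 236) = 1/979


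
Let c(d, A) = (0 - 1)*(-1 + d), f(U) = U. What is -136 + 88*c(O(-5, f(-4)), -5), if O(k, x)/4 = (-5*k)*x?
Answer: 35152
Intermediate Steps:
O(k, x) = -20*k*x (O(k, x) = 4*((-5*k)*x) = 4*(-5*k*x) = -20*k*x)
c(d, A) = 1 - d (c(d, A) = -(-1 + d) = 1 - d)
-136 + 88*c(O(-5, f(-4)), -5) = -136 + 88*(1 - (-20)*(-5)*(-4)) = -136 + 88*(1 - 1*(-400)) = -136 + 88*(1 + 400) = -136 + 88*401 = -136 + 35288 = 35152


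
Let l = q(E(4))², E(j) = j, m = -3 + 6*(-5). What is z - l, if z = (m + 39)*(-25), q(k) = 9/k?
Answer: -2481/16 ≈ -155.06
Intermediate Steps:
m = -33 (m = -3 - 30 = -33)
l = 81/16 (l = (9/4)² = 81/16 ≈ 5.0625)
z = -150 (z = (-33 + 39)*(-25) = 6*(-25) = -150)
z - l = -150 - 1*81/16 = -150 - 81/16 = -2481/16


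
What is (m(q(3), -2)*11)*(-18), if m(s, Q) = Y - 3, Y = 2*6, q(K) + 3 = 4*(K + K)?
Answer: -1782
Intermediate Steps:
q(K) = -3 + 8*K (q(K) = -3 + 4*(K + K) = -3 + 4*(2*K) = -3 + 8*K)
Y = 12
m(s, Q) = 9 (m(s, Q) = 12 - 3 = 9)
(m(q(3), -2)*11)*(-18) = (9*11)*(-18) = 99*(-18) = -1782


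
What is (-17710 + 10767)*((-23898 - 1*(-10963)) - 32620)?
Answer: 316288365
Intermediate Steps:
(-17710 + 10767)*((-23898 - 1*(-10963)) - 32620) = -6943*((-23898 + 10963) - 32620) = -6943*(-12935 - 32620) = -6943*(-45555) = 316288365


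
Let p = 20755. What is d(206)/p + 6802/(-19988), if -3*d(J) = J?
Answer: -11253791/32751390 ≈ -0.34361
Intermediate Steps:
d(J) = -J/3
d(206)/p + 6802/(-19988) = -1/3*206/20755 + 6802/(-19988) = -206/3*1/20755 + 6802*(-1/19988) = -206/62265 - 179/526 = -11253791/32751390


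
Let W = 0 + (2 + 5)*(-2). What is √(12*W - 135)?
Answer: I*√303 ≈ 17.407*I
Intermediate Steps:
W = -14 (W = 0 + 7*(-2) = 0 - 14 = -14)
√(12*W - 135) = √(12*(-14) - 135) = √(-168 - 135) = √(-303) = I*√303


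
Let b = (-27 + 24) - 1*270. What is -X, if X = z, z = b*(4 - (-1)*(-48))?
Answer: -12012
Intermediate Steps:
b = -273 (b = -3 - 270 = -273)
z = 12012 (z = -273*(4 - (-1)*(-48)) = -273*(4 - 1*48) = -273*(4 - 48) = -273*(-44) = 12012)
X = 12012
-X = -1*12012 = -12012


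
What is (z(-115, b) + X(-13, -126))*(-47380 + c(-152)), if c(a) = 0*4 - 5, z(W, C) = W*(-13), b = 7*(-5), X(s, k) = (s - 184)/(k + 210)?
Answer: -1980424485/28 ≈ -7.0729e+7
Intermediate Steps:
X(s, k) = (-184 + s)/(210 + k)
b = -35
z(W, C) = -13*W
c(a) = -5 (c(a) = 0 - 5 = -5)
(z(-115, b) + X(-13, -126))*(-47380 + c(-152)) = (-13*(-115) + (-184 - 13)/(210 - 126))*(-47380 - 5) = (1495 - 197/84)*(-47385) = (125383/84)*(-47385) = -1980424485/28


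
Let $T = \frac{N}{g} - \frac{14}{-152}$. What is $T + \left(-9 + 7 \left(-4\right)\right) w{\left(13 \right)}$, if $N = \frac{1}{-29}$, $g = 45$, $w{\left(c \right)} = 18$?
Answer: $- \frac{66044821}{99180} \approx -665.91$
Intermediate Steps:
$N = - \frac{1}{29} \approx -0.034483$
$T = \frac{9059}{99180}$ ($T = - \frac{1}{29 \cdot 45} - \frac{14}{-152} = \left(- \frac{1}{29}\right) \frac{1}{45} - - \frac{7}{76} = - \frac{1}{1305} + \frac{7}{76} = \frac{9059}{99180} \approx 0.091339$)
$T + \left(-9 + 7 \left(-4\right)\right) w{\left(13 \right)} = \frac{9059}{99180} + \left(-9 + 7 \left(-4\right)\right) 18 = \frac{9059}{99180} + \left(-9 - 28\right) 18 = \frac{9059}{99180} - 666 = - \frac{66044821}{99180}$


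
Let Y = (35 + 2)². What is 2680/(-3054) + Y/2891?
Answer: -1783477/4414557 ≈ -0.40400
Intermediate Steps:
Y = 1369 (Y = 37² = 1369)
2680/(-3054) + Y/2891 = 2680/(-3054) + 1369/2891 = 2680*(-1/3054) + 1369*(1/2891) = -1340/1527 + 1369/2891 = -1783477/4414557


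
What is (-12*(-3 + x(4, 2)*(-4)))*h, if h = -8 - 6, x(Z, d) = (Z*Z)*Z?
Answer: -43512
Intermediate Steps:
x(Z, d) = Z³ (x(Z, d) = Z²*Z = Z³)
h = -14
(-12*(-3 + x(4, 2)*(-4)))*h = -12*(-3 + 4³*(-4))*(-14) = -12*(-3 + 64*(-4))*(-14) = -12*(-3 - 256)*(-14) = -12*(-259)*(-14) = 3108*(-14) = -43512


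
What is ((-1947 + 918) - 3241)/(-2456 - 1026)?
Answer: 2135/1741 ≈ 1.2263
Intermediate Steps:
((-1947 + 918) - 3241)/(-2456 - 1026) = (-1029 - 3241)/(-3482) = -4270*(-1/3482) = 2135/1741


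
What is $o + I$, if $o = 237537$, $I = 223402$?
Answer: $460939$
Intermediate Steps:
$o + I = 237537 + 223402 = 460939$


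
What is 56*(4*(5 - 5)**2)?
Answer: 0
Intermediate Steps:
56*(4*(5 - 5)**2) = 56*(4*0**2) = 56*(4*0) = 56*0 = 0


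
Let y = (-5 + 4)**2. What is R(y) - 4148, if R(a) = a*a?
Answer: -4147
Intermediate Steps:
y = 1 (y = (-1)**2 = 1)
R(a) = a**2
R(y) - 4148 = 1**2 - 4148 = 1 - 4148 = -4147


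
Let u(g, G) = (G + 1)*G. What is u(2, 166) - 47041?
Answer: -19319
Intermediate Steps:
u(g, G) = G*(1 + G) (u(g, G) = (1 + G)*G = G*(1 + G))
u(2, 166) - 47041 = 166*(1 + 166) - 47041 = 166*167 - 47041 = 27722 - 47041 = -19319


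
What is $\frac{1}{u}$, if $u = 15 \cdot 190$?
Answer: $\frac{1}{2850} \approx 0.00035088$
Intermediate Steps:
$u = 2850$
$\frac{1}{u} = \frac{1}{2850}$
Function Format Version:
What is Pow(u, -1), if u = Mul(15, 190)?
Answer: Rational(1, 2850) ≈ 0.00035088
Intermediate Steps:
u = 2850
Pow(u, -1) = Pow(2850, -1) = Rational(1, 2850)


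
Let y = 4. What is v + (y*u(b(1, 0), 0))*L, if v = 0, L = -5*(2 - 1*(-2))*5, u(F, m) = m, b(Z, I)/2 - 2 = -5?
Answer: 0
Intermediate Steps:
b(Z, I) = -6 (b(Z, I) = 4 + 2*(-5) = 4 - 10 = -6)
L = -100 (L = -5*(2 + 2)*5 = -5*4*5 = -20*5 = -100)
v + (y*u(b(1, 0), 0))*L = 0 + (4*0)*(-100) = 0 + 0*(-100) = 0 + 0 = 0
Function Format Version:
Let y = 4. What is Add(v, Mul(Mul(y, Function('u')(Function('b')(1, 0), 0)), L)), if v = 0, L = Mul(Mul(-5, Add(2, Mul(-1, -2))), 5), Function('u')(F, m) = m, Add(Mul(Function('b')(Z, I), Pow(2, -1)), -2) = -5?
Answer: 0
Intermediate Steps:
Function('b')(Z, I) = -6 (Function('b')(Z, I) = Add(4, Mul(2, -5)) = Add(4, -10) = -6)
L = -100 (L = Mul(Mul(-5, Add(2, 2)), 5) = Mul(Mul(-5, 4), 5) = Mul(-20, 5) = -100)
Add(v, Mul(Mul(y, Function('u')(Function('b')(1, 0), 0)), L)) = Add(0, Mul(Mul(4, 0), -100)) = Add(0, Mul(0, -100)) = Add(0, 0) = 0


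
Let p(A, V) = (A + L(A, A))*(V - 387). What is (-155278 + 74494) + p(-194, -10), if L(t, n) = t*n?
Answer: -14945258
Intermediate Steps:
L(t, n) = n*t
p(A, V) = (-387 + V)*(A + A²) (p(A, V) = (A + A*A)*(V - 387) = (A + A²)*(-387 + V) = (-387 + V)*(A + A²))
(-155278 + 74494) + p(-194, -10) = (-155278 + 74494) - 194*(-387 - 10 - 387*(-194) - 194*(-10)) = -80784 - 194*(-387 - 10 + 75078 + 1940) = -80784 - 194*76621 = -80784 - 14864474 = -14945258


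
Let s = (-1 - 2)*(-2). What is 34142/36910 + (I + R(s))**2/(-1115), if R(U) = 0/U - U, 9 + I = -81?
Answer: -30209423/4115465 ≈ -7.3405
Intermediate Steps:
s = 6 (s = -3*(-2) = 6)
I = -90 (I = -9 - 81 = -90)
R(U) = -U (R(U) = 0 - U = -U)
34142/36910 + (I + R(s))**2/(-1115) = 34142/36910 + (-90 - 1*6)**2/(-1115) = 34142*(1/36910) + (-90 - 6)**2*(-1/1115) = 17071/18455 + (-96)**2*(-1/1115) = 17071/18455 + 9216*(-1/1115) = 17071/18455 - 9216/1115 = -30209423/4115465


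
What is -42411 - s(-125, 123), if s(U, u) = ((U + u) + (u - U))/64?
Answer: -1357275/32 ≈ -42415.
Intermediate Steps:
s(U, u) = u/32 (s(U, u) = (2*u)*(1/64) = u/32)
-42411 - s(-125, 123) = -42411 - 123/32 = -1357275/32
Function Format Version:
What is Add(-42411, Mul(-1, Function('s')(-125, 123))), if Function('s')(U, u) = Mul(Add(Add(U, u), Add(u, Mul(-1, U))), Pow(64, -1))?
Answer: Rational(-1357275, 32) ≈ -42415.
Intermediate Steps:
Function('s')(U, u) = Mul(Rational(1, 32), u) (Function('s')(U, u) = Mul(Mul(2, u), Rational(1, 64)) = Mul(Rational(1, 32), u))
Add(-42411, Mul(-1, Function('s')(-125, 123))) = Add(-42411, Mul(-1, Mul(Rational(1, 32), 123))) = Add(-42411, Mul(-1, Rational(123, 32))) = Add(-42411, Rational(-123, 32)) = Rational(-1357275, 32)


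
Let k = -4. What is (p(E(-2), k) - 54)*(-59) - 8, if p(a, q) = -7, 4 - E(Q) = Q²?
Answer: 3591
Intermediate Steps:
E(Q) = 4 - Q²
(p(E(-2), k) - 54)*(-59) - 8 = (-7 - 54)*(-59) - 8 = -61*(-59) - 8 = 3599 - 8 = 3591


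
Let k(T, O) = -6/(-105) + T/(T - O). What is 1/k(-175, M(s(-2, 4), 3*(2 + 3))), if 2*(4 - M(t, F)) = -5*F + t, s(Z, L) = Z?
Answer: 3045/2624 ≈ 1.1604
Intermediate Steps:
M(t, F) = 4 - t/2 + 5*F/2 (M(t, F) = 4 - (-5*F + t)/2 = 4 - (t - 5*F)/2 = 4 + (-t/2 + 5*F/2) = 4 - t/2 + 5*F/2)
k(T, O) = 2/35 + T/(T - O) (k(T, O) = -6*(-1/105) + T/(T - O) = 2/35 + T/(T - O))
1/k(-175, M(s(-2, 4), 3*(2 + 3))) = 1/((-37*(-175) + 2*(4 - ½*(-2) + 5*(3*(2 + 3))/2))/(35*((4 - ½*(-2) + 5*(3*(2 + 3))/2) - 1*(-175)))) = 1/((6475 + 2*(4 + 1 + 5*(3*5)/2))/(35*((4 + 1 + 5*(3*5)/2) + 175))) = 1/((6475 + 2*(4 + 1 + (5/2)*15))/(35*((4 + 1 + (5/2)*15) + 175))) = 1/((6475 + 2*(4 + 1 + 75/2))/(35*((4 + 1 + 75/2) + 175))) = 1/((6475 + 2*(85/2))/(35*(85/2 + 175))) = 1/((6475 + 85)/(35*(435/2))) = 1/((1/35)*(2/435)*6560) = 1/(2624/3045) = 3045/2624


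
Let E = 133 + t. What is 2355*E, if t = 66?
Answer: 468645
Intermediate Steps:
E = 199 (E = 133 + 66 = 199)
2355*E = 2355*199 = 468645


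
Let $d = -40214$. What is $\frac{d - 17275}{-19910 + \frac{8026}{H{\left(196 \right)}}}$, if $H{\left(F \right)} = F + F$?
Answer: $\frac{3755948}{1299449} \approx 2.8904$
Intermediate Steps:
$H{\left(F \right)} = 2 F$
$\frac{d - 17275}{-19910 + \frac{8026}{H{\left(196 \right)}}} = \frac{-40214 - 17275}{-19910 + \frac{8026}{2 \cdot 196}} = - \frac{57489}{-19910 + \frac{8026}{392}} = - \frac{57489}{-19910 + 8026 \cdot \frac{1}{392}} = - \frac{57489}{-19910 + \frac{4013}{196}} = - \frac{57489}{- \frac{3898347}{196}} = \left(-57489\right) \left(- \frac{196}{3898347}\right) = \frac{3755948}{1299449}$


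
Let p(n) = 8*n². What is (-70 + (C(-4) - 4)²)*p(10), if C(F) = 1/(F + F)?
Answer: -84775/2 ≈ -42388.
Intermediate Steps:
C(F) = 1/(2*F)
(-70 + (C(-4) - 4)²)*p(10) = (-70 + ((½)/(-4) - 4)²)*(8*10²) = (-70 + ((½)*(-¼) - 4)²)*(8*100) = (-70 + (-⅛ - 4)²)*800 = (-70 + (-33/8)²)*800 = (-70 + 1089/64)*800 = -3391/64*800 = -84775/2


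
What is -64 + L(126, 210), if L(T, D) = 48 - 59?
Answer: -75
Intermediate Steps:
L(T, D) = -11
-64 + L(126, 210) = -64 - 11 = -75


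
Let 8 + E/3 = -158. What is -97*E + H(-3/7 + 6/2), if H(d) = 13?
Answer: 48319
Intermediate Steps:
E = -498 (E = -24 + 3*(-158) = -24 - 474 = -498)
-97*E + H(-3/7 + 6/2) = -97*(-498) + 13 = 48306 + 13 = 48319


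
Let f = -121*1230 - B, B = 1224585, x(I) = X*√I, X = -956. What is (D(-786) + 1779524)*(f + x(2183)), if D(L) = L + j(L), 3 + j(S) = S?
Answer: -2441861825835 - 1699719244*√2183 ≈ -2.5213e+12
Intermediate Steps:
j(S) = -3 + S
D(L) = -3 + 2*L (D(L) = L + (-3 + L) = -3 + 2*L)
x(I) = -956*√I
f = -1373415 (f = -121*1230 - 1*1224585 = -148830 - 1224585 = -1373415)
(D(-786) + 1779524)*(f + x(2183)) = ((-3 + 2*(-786)) + 1779524)*(-1373415 - 956*√2183) = ((-3 - 1572) + 1779524)*(-1373415 - 956*√2183) = (-1575 + 1779524)*(-1373415 - 956*√2183) = 1777949*(-1373415 - 956*√2183) = -2441861825835 - 1699719244*√2183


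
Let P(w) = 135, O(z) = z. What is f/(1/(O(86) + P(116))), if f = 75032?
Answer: 16582072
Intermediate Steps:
f/(1/(O(86) + P(116))) = 75032/(1/(86 + 135)) = 75032/(1/221) = 75032*221 = 16582072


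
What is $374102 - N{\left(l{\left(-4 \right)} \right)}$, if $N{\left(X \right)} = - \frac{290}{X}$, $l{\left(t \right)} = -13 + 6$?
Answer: $\frac{2618424}{7} \approx 3.7406 \cdot 10^{5}$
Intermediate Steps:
$l{\left(t \right)} = -7$
$374102 - N{\left(l{\left(-4 \right)} \right)} = 374102 - - \frac{290}{-7} = 374102 - \left(-290\right) \left(- \frac{1}{7}\right) = 374102 - \frac{290}{7} = \frac{2618424}{7}$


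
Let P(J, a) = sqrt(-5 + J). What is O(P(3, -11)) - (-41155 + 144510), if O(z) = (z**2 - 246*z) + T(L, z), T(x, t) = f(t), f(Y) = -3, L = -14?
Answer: -103360 - 246*I*sqrt(2) ≈ -1.0336e+5 - 347.9*I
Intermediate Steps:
T(x, t) = -3
O(z) = -3 + z**2 - 246*z (O(z) = (z**2 - 246*z) - 3 = -3 + z**2 - 246*z)
O(P(3, -11)) - (-41155 + 144510) = (-3 + (sqrt(-5 + 3))**2 - 246*sqrt(-5 + 3)) - (-41155 + 144510) = (-3 + (sqrt(-2))**2 - 246*I*sqrt(2)) - 1*103355 = (-3 + (I*sqrt(2))**2 - 246*I*sqrt(2)) - 103355 = (-3 - 2 - 246*I*sqrt(2)) - 103355 = (-5 - 246*I*sqrt(2)) - 103355 = -103360 - 246*I*sqrt(2)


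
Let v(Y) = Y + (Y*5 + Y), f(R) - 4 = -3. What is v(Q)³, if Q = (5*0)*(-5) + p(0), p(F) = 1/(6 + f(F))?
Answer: 1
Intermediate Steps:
f(R) = 1 (f(R) = 4 - 3 = 1)
p(F) = ⅐ (p(F) = 1/(6 + 1) = 1/7 = ⅐)
Q = ⅐ (Q = (5*0)*(-5) + ⅐ = 0*(-5) + ⅐ = 0 + ⅐ = ⅐ ≈ 0.14286)
v(Y) = 7*Y (v(Y) = Y + (5*Y + Y) = Y + 6*Y = 7*Y)
v(Q)³ = (7*(⅐))³ = 1³ = 1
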